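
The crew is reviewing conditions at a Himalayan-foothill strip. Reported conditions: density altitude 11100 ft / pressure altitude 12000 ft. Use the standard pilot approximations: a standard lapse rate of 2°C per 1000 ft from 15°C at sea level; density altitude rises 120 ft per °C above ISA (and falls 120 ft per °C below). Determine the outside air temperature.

Density altitude − pressure altitude = 11100 − 12000 = -900 ft.
At 120 ft/°C that is an ISA deviation of -900/120 = -7.5°C.
ISA temperature at 12000 ft = 15 − 2 × (12000/1000) = -9°C.
OAT = ISA + deviation = -9 + (-7.5) = -16.5°C.

-16.5°C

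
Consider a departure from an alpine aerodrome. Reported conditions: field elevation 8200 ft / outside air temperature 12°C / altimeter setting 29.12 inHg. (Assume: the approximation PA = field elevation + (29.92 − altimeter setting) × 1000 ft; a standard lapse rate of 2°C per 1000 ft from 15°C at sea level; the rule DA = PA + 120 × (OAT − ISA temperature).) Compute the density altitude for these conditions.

10800 ft

Pressure altitude = 8200 + (29.92 − 29.12) × 1000 = 8200 + (+800) = 9000 ft.
ISA temperature at 9000 ft = 15 − 2 × (9000/1000) = -3°C.
ISA deviation = 12 − (-3) = +15°C.
Density altitude = 9000 + 120 × (15) = 10800 ft.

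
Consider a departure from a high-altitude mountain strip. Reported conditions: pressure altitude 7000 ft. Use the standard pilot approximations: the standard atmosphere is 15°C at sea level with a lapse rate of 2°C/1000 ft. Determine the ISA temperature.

1°C

ISA temperature = 15 − 2 × (7000/1000) = 15 − 14 = 1°C.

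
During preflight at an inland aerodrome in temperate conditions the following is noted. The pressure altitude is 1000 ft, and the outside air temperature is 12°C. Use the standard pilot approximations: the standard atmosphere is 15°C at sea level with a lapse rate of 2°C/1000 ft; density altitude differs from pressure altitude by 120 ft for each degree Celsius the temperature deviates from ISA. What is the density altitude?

880 ft

ISA temperature at 1000 ft = 15 − 2 × (1000/1000) = 13°C.
ISA deviation = 12 − 13 = -1°C.
Density altitude = 1000 + 120 × (-1) = 1000 + (-120) = 880 ft.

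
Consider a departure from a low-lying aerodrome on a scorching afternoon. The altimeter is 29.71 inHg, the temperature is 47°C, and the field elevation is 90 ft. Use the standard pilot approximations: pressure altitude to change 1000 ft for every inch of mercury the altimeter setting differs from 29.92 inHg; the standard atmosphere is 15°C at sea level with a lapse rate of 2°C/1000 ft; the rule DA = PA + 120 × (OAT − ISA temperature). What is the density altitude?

4212 ft

Pressure altitude = 90 + (29.92 − 29.71) × 1000 = 90 + (+210) = 300 ft.
ISA temperature at 300 ft = 15 − 2 × (300/1000) = 14.4°C.
ISA deviation = 47 − 14.4 = +32.6°C.
Density altitude = 300 + 120 × (32.6) = 4212 ft.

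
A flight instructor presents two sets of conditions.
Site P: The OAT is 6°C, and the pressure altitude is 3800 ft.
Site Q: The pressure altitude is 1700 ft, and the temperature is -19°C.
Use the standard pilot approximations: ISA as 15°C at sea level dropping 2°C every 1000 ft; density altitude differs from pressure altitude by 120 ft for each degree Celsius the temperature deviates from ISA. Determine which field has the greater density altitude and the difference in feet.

Site P by 5604 ft

Site P: ISA temp = 7.4°C, deviation -1.4°C, DA = 3800 + 120 × (-1.4) = 3632 ft.
Site Q: ISA temp = 11.6°C, deviation -30.6°C, DA = 1700 + 120 × (-30.6) = -1972 ft.
Site P is higher by 3632 − (-1972) = 5604 ft.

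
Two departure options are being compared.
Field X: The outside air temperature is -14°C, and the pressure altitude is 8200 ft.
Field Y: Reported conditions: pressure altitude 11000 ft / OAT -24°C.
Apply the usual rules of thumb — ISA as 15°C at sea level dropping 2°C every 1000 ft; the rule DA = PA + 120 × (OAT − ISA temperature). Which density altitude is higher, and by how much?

Field X: ISA temp = -1.4°C, deviation -12.6°C, DA = 8200 + 120 × (-12.6) = 6688 ft.
Field Y: ISA temp = -7°C, deviation -17°C, DA = 11000 + 120 × (-17) = 8960 ft.
Field Y is higher by 8960 − 6688 = 2272 ft.

Field Y by 2272 ft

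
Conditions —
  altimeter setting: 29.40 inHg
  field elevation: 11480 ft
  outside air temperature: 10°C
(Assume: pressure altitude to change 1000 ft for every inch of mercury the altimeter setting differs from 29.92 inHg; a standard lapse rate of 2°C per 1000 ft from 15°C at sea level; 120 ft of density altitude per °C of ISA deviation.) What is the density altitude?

14280 ft

Pressure altitude = 11480 + (29.92 − 29.40) × 1000 = 11480 + (+520) = 12000 ft.
ISA temperature at 12000 ft = 15 − 2 × (12000/1000) = -9°C.
ISA deviation = 10 − (-9) = +19°C.
Density altitude = 12000 + 120 × (19) = 14280 ft.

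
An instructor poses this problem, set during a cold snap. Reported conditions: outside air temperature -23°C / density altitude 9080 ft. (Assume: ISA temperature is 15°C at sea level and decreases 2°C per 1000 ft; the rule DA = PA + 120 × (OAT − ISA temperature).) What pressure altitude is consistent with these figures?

11000 ft

DA = PA + 120 × (OAT − (15 − 2·PA/1000)) = PA + 120·OAT − 1800 + 0.24·PA = 1.24·PA + 120·OAT − 1800.
So 1.24·PA = 9080 − 120 × (-23) + 1800 = 13640.
PA = 13640 / 1.24 = 11000 ft.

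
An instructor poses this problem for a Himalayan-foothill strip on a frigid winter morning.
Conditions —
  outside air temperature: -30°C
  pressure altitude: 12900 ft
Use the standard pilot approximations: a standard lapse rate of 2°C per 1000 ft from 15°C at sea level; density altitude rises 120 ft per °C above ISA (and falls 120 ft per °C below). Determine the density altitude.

ISA temperature at 12900 ft = 15 − 2 × (12900/1000) = -10.8°C.
ISA deviation = -30 − (-10.8) = -19.2°C.
Density altitude = 12900 + 120 × (-19.2) = 12900 + (-2304) = 10596 ft.

10596 ft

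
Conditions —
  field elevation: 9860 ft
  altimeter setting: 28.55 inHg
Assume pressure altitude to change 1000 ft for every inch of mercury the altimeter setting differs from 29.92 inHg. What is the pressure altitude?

11230 ft

Pressure correction = (29.92 − 28.55) × 1000 = +1370 ft.
Pressure altitude = 9860 + (+1370) = 11230 ft.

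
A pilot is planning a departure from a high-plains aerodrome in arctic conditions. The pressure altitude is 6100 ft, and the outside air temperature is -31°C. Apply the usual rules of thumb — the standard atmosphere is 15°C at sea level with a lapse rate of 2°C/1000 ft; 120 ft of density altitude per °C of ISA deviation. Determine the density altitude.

2044 ft

ISA temperature at 6100 ft = 15 − 2 × (6100/1000) = 2.8°C.
ISA deviation = -31 − 2.8 = -33.8°C.
Density altitude = 6100 + 120 × (-33.8) = 6100 + (-4056) = 2044 ft.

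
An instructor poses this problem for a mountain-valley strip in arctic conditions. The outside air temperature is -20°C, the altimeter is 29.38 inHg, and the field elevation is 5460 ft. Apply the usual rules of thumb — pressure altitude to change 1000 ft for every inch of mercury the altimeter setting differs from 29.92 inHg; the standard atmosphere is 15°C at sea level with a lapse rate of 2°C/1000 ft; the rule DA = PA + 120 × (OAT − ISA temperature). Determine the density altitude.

3240 ft

Pressure altitude = 5460 + (29.92 − 29.38) × 1000 = 5460 + (+540) = 6000 ft.
ISA temperature at 6000 ft = 15 − 2 × (6000/1000) = 3°C.
ISA deviation = -20 − 3 = -23°C.
Density altitude = 6000 + 120 × (-23) = 3240 ft.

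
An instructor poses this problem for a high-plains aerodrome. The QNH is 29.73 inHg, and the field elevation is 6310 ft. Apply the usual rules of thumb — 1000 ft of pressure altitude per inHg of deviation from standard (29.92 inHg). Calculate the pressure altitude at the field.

Pressure correction = (29.92 − 29.73) × 1000 = +190 ft.
Pressure altitude = 6310 + (+190) = 6500 ft.

6500 ft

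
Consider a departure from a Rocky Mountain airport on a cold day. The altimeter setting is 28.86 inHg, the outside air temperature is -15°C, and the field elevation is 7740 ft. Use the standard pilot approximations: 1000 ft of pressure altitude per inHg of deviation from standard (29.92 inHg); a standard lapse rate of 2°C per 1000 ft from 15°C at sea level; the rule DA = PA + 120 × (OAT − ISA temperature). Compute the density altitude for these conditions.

7312 ft

Pressure altitude = 7740 + (29.92 − 28.86) × 1000 = 7740 + (+1060) = 8800 ft.
ISA temperature at 8800 ft = 15 − 2 × (8800/1000) = -2.6°C.
ISA deviation = -15 − (-2.6) = -12.4°C.
Density altitude = 8800 + 120 × (-12.4) = 7312 ft.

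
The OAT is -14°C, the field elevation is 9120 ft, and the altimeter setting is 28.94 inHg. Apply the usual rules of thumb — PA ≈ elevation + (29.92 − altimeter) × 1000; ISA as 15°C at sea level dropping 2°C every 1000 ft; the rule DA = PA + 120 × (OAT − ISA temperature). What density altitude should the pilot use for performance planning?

Pressure altitude = 9120 + (29.92 − 28.94) × 1000 = 9120 + (+980) = 10100 ft.
ISA temperature at 10100 ft = 15 − 2 × (10100/1000) = -5.2°C.
ISA deviation = -14 − (-5.2) = -8.8°C.
Density altitude = 10100 + 120 × (-8.8) = 9044 ft.

9044 ft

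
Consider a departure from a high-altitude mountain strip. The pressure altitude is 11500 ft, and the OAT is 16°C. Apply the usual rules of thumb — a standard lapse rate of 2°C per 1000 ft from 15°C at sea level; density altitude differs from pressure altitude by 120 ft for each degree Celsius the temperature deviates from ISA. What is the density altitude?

ISA temperature at 11500 ft = 15 − 2 × (11500/1000) = -8°C.
ISA deviation = 16 − (-8) = +24°C.
Density altitude = 11500 + 120 × (24) = 11500 + (+2880) = 14380 ft.

14380 ft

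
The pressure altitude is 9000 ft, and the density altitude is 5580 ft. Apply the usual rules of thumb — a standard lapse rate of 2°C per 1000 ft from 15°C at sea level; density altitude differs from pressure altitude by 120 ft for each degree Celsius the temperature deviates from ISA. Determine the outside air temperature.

-31.5°C

Density altitude − pressure altitude = 5580 − 9000 = -3420 ft.
At 120 ft/°C that is an ISA deviation of -3420/120 = -28.5°C.
ISA temperature at 9000 ft = 15 − 2 × (9000/1000) = -3°C.
OAT = ISA + deviation = -3 + (-28.5) = -31.5°C.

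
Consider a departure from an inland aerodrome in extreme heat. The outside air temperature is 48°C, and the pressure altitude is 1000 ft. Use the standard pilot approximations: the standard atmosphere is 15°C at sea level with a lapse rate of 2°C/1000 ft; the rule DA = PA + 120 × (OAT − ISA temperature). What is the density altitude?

ISA temperature at 1000 ft = 15 − 2 × (1000/1000) = 13°C.
ISA deviation = 48 − 13 = +35°C.
Density altitude = 1000 + 120 × (35) = 1000 + (+4200) = 5200 ft.

5200 ft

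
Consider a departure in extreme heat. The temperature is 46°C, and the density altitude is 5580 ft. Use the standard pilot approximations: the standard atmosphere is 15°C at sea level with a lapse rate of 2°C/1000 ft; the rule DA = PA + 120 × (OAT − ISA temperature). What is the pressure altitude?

DA = PA + 120 × (OAT − (15 − 2·PA/1000)) = PA + 120·OAT − 1800 + 0.24·PA = 1.24·PA + 120·OAT − 1800.
So 1.24·PA = 5580 − 120 × 46 + 1800 = 1860.
PA = 1860 / 1.24 = 1500 ft.

1500 ft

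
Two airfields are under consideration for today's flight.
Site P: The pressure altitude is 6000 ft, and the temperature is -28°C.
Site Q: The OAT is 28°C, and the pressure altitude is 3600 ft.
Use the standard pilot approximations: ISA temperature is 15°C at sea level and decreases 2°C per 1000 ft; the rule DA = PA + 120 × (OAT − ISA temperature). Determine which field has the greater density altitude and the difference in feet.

Site P: ISA temp = 3°C, deviation -31°C, DA = 6000 + 120 × (-31) = 2280 ft.
Site Q: ISA temp = 7.8°C, deviation +20.2°C, DA = 3600 + 120 × 20.2 = 6024 ft.
Site Q is higher by 6024 − 2280 = 3744 ft.

Site Q by 3744 ft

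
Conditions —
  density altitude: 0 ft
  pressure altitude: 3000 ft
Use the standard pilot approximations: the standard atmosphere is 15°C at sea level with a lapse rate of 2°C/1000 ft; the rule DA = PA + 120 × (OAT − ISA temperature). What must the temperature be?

Density altitude − pressure altitude = 0 − 3000 = -3000 ft.
At 120 ft/°C that is an ISA deviation of -3000/120 = -25°C.
ISA temperature at 3000 ft = 15 − 2 × (3000/1000) = 9°C.
OAT = ISA + deviation = 9 + (-25) = -16°C.

-16°C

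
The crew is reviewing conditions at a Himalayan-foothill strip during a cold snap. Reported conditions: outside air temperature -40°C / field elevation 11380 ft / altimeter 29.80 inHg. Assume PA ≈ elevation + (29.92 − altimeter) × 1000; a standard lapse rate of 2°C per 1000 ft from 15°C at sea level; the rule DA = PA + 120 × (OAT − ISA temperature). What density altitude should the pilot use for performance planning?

7660 ft

Pressure altitude = 11380 + (29.92 − 29.80) × 1000 = 11380 + (+120) = 11500 ft.
ISA temperature at 11500 ft = 15 − 2 × (11500/1000) = -8°C.
ISA deviation = -40 − (-8) = -32°C.
Density altitude = 11500 + 120 × (-32) = 7660 ft.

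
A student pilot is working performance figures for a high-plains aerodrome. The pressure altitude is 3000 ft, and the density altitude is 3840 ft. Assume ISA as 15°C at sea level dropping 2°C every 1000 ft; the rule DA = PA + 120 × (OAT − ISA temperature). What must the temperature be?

Density altitude − pressure altitude = 3840 − 3000 = +840 ft.
At 120 ft/°C that is an ISA deviation of 840/120 = +7°C.
ISA temperature at 3000 ft = 15 − 2 × (3000/1000) = 9°C.
OAT = ISA + deviation = 9 + (+7) = 16°C.

16°C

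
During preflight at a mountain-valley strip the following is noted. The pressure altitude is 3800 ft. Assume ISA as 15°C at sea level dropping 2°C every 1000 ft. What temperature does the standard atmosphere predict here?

ISA temperature = 15 − 2 × (3800/1000) = 15 − 7.6 = 7.4°C.

7.4°C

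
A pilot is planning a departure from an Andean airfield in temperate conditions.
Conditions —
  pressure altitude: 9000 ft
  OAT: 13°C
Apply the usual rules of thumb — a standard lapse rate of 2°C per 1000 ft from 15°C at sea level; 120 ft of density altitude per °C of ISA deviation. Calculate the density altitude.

10920 ft

ISA temperature at 9000 ft = 15 − 2 × (9000/1000) = -3°C.
ISA deviation = 13 − (-3) = +16°C.
Density altitude = 9000 + 120 × (16) = 9000 + (+1920) = 10920 ft.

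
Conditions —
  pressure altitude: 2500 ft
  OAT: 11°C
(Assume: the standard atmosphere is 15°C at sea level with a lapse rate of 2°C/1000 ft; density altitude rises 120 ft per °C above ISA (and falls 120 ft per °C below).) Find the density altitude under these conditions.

2620 ft

ISA temperature at 2500 ft = 15 − 2 × (2500/1000) = 10°C.
ISA deviation = 11 − 10 = +1°C.
Density altitude = 2500 + 120 × (1) = 2500 + (+120) = 2620 ft.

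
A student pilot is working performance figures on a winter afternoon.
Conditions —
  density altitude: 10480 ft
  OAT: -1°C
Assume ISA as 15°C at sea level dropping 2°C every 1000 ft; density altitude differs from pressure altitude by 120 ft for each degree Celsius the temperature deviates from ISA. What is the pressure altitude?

10000 ft

DA = PA + 120 × (OAT − (15 − 2·PA/1000)) = PA + 120·OAT − 1800 + 0.24·PA = 1.24·PA + 120·OAT − 1800.
So 1.24·PA = 10480 − 120 × (-1) + 1800 = 12400.
PA = 12400 / 1.24 = 10000 ft.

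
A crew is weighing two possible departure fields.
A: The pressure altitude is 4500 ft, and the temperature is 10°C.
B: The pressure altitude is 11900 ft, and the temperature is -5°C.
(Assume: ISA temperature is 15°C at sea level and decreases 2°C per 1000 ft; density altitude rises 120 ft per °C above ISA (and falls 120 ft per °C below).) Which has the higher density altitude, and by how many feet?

A: ISA temp = 6°C, deviation +4°C, DA = 4500 + 120 × 4 = 4980 ft.
B: ISA temp = -8.8°C, deviation +3.8°C, DA = 11900 + 120 × 3.8 = 12356 ft.
B is higher by 12356 − 4980 = 7376 ft.

B by 7376 ft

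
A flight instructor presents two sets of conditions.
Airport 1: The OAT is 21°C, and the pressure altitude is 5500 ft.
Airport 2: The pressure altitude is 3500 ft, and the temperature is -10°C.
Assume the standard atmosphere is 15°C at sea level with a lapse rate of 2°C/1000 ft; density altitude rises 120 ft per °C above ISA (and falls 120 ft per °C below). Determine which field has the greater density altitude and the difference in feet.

Airport 1 by 6200 ft

Airport 1: ISA temp = 4°C, deviation +17°C, DA = 5500 + 120 × 17 = 7540 ft.
Airport 2: ISA temp = 8°C, deviation -18°C, DA = 3500 + 120 × (-18) = 1340 ft.
Airport 1 is higher by 7540 − 1340 = 6200 ft.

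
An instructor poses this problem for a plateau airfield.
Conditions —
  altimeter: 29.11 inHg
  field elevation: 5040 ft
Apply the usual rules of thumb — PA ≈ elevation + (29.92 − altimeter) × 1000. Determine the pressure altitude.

5850 ft

Pressure correction = (29.92 − 29.11) × 1000 = +810 ft.
Pressure altitude = 5040 + (+810) = 5850 ft.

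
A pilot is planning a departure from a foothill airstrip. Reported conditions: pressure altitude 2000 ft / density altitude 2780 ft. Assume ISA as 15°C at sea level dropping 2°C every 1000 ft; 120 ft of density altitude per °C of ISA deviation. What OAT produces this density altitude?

Density altitude − pressure altitude = 2780 − 2000 = +780 ft.
At 120 ft/°C that is an ISA deviation of 780/120 = +6.5°C.
ISA temperature at 2000 ft = 15 − 2 × (2000/1000) = 11°C.
OAT = ISA + deviation = 11 + (+6.5) = 17.5°C.

17.5°C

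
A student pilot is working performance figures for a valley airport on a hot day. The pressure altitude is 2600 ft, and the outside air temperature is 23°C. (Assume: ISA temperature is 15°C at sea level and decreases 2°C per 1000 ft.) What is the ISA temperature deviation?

ISA+13.2°C

ISA temperature at 2600 ft = 15 − 2 × (2600/1000) = 9.8°C.
Deviation = OAT − ISA = 23 − 9.8 = +13.2°C.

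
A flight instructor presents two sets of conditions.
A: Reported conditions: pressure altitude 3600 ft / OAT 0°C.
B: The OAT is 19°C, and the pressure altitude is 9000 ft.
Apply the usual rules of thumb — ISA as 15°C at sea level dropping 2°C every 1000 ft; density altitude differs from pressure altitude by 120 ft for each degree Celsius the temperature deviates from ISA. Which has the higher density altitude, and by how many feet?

B by 8976 ft

A: ISA temp = 7.8°C, deviation -7.8°C, DA = 3600 + 120 × (-7.8) = 2664 ft.
B: ISA temp = -3°C, deviation +22°C, DA = 9000 + 120 × 22 = 11640 ft.
B is higher by 11640 − 2664 = 8976 ft.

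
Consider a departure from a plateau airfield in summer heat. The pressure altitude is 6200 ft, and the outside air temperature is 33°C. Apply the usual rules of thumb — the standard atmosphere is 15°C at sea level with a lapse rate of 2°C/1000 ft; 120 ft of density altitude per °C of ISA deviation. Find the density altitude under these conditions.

9848 ft

ISA temperature at 6200 ft = 15 − 2 × (6200/1000) = 2.6°C.
ISA deviation = 33 − 2.6 = +30.4°C.
Density altitude = 6200 + 120 × (30.4) = 6200 + (+3648) = 9848 ft.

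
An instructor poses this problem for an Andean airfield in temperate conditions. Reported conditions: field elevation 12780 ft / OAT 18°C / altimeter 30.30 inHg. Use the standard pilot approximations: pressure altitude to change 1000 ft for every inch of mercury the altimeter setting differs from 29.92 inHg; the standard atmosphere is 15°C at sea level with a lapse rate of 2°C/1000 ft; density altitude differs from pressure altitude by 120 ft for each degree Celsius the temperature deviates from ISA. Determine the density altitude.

15736 ft

Pressure altitude = 12780 + (29.92 − 30.30) × 1000 = 12780 + (-380) = 12400 ft.
ISA temperature at 12400 ft = 15 − 2 × (12400/1000) = -9.8°C.
ISA deviation = 18 − (-9.8) = +27.8°C.
Density altitude = 12400 + 120 × (27.8) = 15736 ft.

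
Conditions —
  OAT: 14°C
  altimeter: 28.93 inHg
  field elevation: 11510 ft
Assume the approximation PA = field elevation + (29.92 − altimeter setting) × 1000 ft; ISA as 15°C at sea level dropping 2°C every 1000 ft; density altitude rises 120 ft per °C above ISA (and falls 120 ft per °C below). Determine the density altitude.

Pressure altitude = 11510 + (29.92 − 28.93) × 1000 = 11510 + (+990) = 12500 ft.
ISA temperature at 12500 ft = 15 − 2 × (12500/1000) = -10°C.
ISA deviation = 14 − (-10) = +24°C.
Density altitude = 12500 + 120 × (24) = 15380 ft.

15380 ft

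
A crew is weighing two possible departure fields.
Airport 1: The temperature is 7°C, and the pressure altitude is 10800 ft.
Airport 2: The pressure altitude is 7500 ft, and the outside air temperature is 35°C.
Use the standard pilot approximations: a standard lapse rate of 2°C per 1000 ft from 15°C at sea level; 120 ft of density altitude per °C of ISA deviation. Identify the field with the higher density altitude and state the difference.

Airport 1: ISA temp = -6.6°C, deviation +13.6°C, DA = 10800 + 120 × 13.6 = 12432 ft.
Airport 2: ISA temp = 0°C, deviation +35°C, DA = 7500 + 120 × 35 = 11700 ft.
Airport 1 is higher by 12432 − 11700 = 732 ft.

Airport 1 by 732 ft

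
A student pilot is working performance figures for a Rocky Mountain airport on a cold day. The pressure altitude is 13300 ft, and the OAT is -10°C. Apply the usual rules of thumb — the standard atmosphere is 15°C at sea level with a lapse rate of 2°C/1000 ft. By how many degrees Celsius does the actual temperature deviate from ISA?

ISA+1.6°C

ISA temperature at 13300 ft = 15 − 2 × (13300/1000) = -11.6°C.
Deviation = OAT − ISA = -10 − (-11.6) = +1.6°C.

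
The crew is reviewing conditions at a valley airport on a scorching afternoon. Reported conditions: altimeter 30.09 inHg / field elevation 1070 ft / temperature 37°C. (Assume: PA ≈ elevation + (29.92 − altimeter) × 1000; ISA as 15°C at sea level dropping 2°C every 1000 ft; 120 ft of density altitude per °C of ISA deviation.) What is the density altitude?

3756 ft

Pressure altitude = 1070 + (29.92 − 30.09) × 1000 = 1070 + (-170) = 900 ft.
ISA temperature at 900 ft = 15 − 2 × (900/1000) = 13.2°C.
ISA deviation = 37 − 13.2 = +23.8°C.
Density altitude = 900 + 120 × (23.8) = 3756 ft.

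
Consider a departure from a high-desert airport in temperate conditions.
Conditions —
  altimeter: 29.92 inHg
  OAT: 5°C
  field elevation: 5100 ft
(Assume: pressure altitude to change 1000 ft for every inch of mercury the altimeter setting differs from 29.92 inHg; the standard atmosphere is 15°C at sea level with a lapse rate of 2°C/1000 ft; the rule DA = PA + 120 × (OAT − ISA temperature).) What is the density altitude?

Pressure altitude = 5100 + (29.92 − 29.92) × 1000 = 5100 + (0) = 5100 ft.
ISA temperature at 5100 ft = 15 − 2 × (5100/1000) = 4.8°C.
ISA deviation = 5 − 4.8 = +0.2°C.
Density altitude = 5100 + 120 × (0.2) = 5124 ft.

5124 ft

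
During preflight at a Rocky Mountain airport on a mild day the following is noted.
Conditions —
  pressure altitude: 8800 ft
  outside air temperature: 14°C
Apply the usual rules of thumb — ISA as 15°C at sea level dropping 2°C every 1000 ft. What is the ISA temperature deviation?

ISA+16.6°C

ISA temperature at 8800 ft = 15 − 2 × (8800/1000) = -2.6°C.
Deviation = OAT − ISA = 14 − (-2.6) = +16.6°C.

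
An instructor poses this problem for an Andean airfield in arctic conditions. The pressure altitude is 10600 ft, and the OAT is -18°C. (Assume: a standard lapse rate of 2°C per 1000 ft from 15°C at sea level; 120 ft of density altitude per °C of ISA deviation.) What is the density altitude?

9184 ft

ISA temperature at 10600 ft = 15 − 2 × (10600/1000) = -6.2°C.
ISA deviation = -18 − (-6.2) = -11.8°C.
Density altitude = 10600 + 120 × (-11.8) = 10600 + (-1416) = 9184 ft.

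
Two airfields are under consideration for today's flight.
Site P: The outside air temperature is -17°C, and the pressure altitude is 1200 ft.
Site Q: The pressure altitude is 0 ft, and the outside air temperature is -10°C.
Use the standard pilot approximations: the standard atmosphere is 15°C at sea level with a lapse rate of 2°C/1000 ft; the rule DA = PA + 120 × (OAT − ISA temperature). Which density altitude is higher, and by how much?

Site P by 648 ft

Site P: ISA temp = 12.6°C, deviation -29.6°C, DA = 1200 + 120 × (-29.6) = -2352 ft.
Site Q: ISA temp = 15°C, deviation -25°C, DA = 0 + 120 × (-25) = -3000 ft.
Site P is higher by -2352 − (-3000) = 648 ft.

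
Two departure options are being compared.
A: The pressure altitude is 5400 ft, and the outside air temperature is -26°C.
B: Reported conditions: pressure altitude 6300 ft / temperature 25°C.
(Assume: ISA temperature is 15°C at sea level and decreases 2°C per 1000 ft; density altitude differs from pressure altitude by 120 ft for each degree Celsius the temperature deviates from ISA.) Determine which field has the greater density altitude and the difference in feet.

A: ISA temp = 4.2°C, deviation -30.2°C, DA = 5400 + 120 × (-30.2) = 1776 ft.
B: ISA temp = 2.4°C, deviation +22.6°C, DA = 6300 + 120 × 22.6 = 9012 ft.
B is higher by 9012 − 1776 = 7236 ft.

B by 7236 ft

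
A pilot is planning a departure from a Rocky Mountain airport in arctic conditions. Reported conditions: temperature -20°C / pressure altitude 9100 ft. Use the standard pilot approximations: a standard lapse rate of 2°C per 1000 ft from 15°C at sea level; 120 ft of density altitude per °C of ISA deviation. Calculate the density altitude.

ISA temperature at 9100 ft = 15 − 2 × (9100/1000) = -3.2°C.
ISA deviation = -20 − (-3.2) = -16.8°C.
Density altitude = 9100 + 120 × (-16.8) = 9100 + (-2016) = 7084 ft.

7084 ft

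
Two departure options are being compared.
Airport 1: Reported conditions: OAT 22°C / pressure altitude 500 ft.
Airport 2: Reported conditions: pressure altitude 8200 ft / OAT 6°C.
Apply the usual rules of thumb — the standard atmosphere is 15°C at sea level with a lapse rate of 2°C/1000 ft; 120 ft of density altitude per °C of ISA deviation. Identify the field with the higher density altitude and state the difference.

Airport 2 by 7628 ft

Airport 1: ISA temp = 14°C, deviation +8°C, DA = 500 + 120 × 8 = 1460 ft.
Airport 2: ISA temp = -1.4°C, deviation +7.4°C, DA = 8200 + 120 × 7.4 = 9088 ft.
Airport 2 is higher by 9088 − 1460 = 7628 ft.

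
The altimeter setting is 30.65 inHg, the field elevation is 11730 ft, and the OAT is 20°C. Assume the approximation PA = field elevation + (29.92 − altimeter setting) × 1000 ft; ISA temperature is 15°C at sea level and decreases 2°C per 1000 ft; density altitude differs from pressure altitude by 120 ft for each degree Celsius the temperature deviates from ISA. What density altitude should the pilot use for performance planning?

14240 ft

Pressure altitude = 11730 + (29.92 − 30.65) × 1000 = 11730 + (-730) = 11000 ft.
ISA temperature at 11000 ft = 15 − 2 × (11000/1000) = -7°C.
ISA deviation = 20 − (-7) = +27°C.
Density altitude = 11000 + 120 × (27) = 14240 ft.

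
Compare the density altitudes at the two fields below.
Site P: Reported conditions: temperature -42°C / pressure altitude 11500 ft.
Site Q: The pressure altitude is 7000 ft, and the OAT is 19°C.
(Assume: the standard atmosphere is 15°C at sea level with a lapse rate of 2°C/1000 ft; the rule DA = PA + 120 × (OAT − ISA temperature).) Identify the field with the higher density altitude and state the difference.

Site Q by 1740 ft

Site P: ISA temp = -8°C, deviation -34°C, DA = 11500 + 120 × (-34) = 7420 ft.
Site Q: ISA temp = 1°C, deviation +18°C, DA = 7000 + 120 × 18 = 9160 ft.
Site Q is higher by 9160 − 7420 = 1740 ft.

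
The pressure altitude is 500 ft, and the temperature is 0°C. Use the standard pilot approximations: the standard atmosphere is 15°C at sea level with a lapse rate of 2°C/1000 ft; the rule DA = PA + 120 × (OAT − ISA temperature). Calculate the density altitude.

ISA temperature at 500 ft = 15 − 2 × (500/1000) = 14°C.
ISA deviation = 0 − 14 = -14°C.
Density altitude = 500 + 120 × (-14) = 500 + (-1680) = -1180 ft.

-1180 ft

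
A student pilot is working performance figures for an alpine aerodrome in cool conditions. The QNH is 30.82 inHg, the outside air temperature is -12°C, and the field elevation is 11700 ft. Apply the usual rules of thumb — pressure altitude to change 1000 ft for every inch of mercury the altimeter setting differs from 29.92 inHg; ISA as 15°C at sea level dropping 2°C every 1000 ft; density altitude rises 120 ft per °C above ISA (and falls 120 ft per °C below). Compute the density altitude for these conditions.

10152 ft

Pressure altitude = 11700 + (29.92 − 30.82) × 1000 = 11700 + (-900) = 10800 ft.
ISA temperature at 10800 ft = 15 − 2 × (10800/1000) = -6.6°C.
ISA deviation = -12 − (-6.6) = -5.4°C.
Density altitude = 10800 + 120 × (-5.4) = 10152 ft.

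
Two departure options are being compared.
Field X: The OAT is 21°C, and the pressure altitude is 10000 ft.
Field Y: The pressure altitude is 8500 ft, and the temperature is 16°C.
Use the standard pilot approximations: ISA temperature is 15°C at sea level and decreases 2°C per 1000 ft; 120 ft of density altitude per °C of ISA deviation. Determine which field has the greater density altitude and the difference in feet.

Field X: ISA temp = -5°C, deviation +26°C, DA = 10000 + 120 × 26 = 13120 ft.
Field Y: ISA temp = -2°C, deviation +18°C, DA = 8500 + 120 × 18 = 10660 ft.
Field X is higher by 13120 − 10660 = 2460 ft.

Field X by 2460 ft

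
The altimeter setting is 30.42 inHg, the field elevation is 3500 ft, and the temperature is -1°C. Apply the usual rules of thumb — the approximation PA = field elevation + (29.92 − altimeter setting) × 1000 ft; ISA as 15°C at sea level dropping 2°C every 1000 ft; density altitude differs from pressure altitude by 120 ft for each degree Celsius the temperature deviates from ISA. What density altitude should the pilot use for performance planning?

Pressure altitude = 3500 + (29.92 − 30.42) × 1000 = 3500 + (-500) = 3000 ft.
ISA temperature at 3000 ft = 15 − 2 × (3000/1000) = 9°C.
ISA deviation = -1 − 9 = -10°C.
Density altitude = 3000 + 120 × (-10) = 1800 ft.

1800 ft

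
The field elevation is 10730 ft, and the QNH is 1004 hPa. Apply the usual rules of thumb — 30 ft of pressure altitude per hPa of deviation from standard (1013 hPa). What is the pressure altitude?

Pressure correction = (1013 − 1004) × 30 = +270 ft.
Pressure altitude = 10730 + (+270) = 11000 ft.

11000 ft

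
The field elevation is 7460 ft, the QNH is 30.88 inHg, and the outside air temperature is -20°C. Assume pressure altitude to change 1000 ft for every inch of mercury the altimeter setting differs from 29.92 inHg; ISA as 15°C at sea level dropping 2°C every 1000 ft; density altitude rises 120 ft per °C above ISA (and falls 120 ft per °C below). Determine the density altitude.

Pressure altitude = 7460 + (29.92 − 30.88) × 1000 = 7460 + (-960) = 6500 ft.
ISA temperature at 6500 ft = 15 − 2 × (6500/1000) = 2°C.
ISA deviation = -20 − 2 = -22°C.
Density altitude = 6500 + 120 × (-22) = 3860 ft.

3860 ft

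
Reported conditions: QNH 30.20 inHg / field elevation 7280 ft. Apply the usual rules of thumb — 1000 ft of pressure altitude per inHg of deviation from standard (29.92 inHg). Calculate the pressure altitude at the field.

Pressure correction = (29.92 − 30.20) × 1000 = -280 ft.
Pressure altitude = 7280 + (-280) = 7000 ft.

7000 ft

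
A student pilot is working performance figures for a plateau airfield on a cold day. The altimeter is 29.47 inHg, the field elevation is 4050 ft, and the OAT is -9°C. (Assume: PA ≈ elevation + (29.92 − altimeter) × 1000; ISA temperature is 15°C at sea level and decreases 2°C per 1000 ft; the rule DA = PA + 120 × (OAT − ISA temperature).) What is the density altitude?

Pressure altitude = 4050 + (29.92 − 29.47) × 1000 = 4050 + (+450) = 4500 ft.
ISA temperature at 4500 ft = 15 − 2 × (4500/1000) = 6°C.
ISA deviation = -9 − 6 = -15°C.
Density altitude = 4500 + 120 × (-15) = 2700 ft.

2700 ft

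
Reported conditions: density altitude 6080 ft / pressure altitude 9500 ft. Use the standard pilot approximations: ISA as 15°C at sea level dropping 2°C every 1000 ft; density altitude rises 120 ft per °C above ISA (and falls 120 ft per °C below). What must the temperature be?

Density altitude − pressure altitude = 6080 − 9500 = -3420 ft.
At 120 ft/°C that is an ISA deviation of -3420/120 = -28.5°C.
ISA temperature at 9500 ft = 15 − 2 × (9500/1000) = -4°C.
OAT = ISA + deviation = -4 + (-28.5) = -32.5°C.

-32.5°C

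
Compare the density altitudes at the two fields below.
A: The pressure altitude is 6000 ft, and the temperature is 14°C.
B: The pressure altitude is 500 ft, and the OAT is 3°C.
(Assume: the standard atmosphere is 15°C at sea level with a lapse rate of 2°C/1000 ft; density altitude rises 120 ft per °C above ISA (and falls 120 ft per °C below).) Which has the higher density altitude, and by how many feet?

A: ISA temp = 3°C, deviation +11°C, DA = 6000 + 120 × 11 = 7320 ft.
B: ISA temp = 14°C, deviation -11°C, DA = 500 + 120 × (-11) = -820 ft.
A is higher by 7320 − (-820) = 8140 ft.

A by 8140 ft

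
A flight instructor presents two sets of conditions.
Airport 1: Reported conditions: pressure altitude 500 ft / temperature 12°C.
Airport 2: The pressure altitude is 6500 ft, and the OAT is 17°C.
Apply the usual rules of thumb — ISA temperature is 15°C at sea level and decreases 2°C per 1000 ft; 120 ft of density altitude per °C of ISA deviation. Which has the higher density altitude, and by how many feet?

Airport 1: ISA temp = 14°C, deviation -2°C, DA = 500 + 120 × (-2) = 260 ft.
Airport 2: ISA temp = 2°C, deviation +15°C, DA = 6500 + 120 × 15 = 8300 ft.
Airport 2 is higher by 8300 − 260 = 8040 ft.

Airport 2 by 8040 ft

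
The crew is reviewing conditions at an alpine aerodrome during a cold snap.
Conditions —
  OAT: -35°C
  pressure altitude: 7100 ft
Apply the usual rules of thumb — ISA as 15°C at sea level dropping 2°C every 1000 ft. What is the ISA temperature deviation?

ISA temperature at 7100 ft = 15 − 2 × (7100/1000) = 0.8°C.
Deviation = OAT − ISA = -35 − 0.8 = -35.8°C.

ISA-35.8°C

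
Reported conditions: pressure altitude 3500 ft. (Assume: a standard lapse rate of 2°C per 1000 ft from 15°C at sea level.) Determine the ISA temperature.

8°C

ISA temperature = 15 − 2 × (3500/1000) = 15 − 7 = 8°C.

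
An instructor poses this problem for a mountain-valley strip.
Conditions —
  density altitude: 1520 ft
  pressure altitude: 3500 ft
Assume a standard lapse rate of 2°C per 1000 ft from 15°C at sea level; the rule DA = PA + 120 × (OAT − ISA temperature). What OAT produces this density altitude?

Density altitude − pressure altitude = 1520 − 3500 = -1980 ft.
At 120 ft/°C that is an ISA deviation of -1980/120 = -16.5°C.
ISA temperature at 3500 ft = 15 − 2 × (3500/1000) = 8°C.
OAT = ISA + deviation = 8 + (-16.5) = -8.5°C.

-8.5°C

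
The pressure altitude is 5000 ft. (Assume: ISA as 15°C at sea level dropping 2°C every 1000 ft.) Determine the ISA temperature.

5°C

ISA temperature = 15 − 2 × (5000/1000) = 15 − 10 = 5°C.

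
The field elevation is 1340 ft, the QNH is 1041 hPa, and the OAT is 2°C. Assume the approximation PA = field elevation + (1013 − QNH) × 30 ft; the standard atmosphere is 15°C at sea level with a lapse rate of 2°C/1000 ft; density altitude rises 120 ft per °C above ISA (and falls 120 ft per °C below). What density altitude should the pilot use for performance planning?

-940 ft

Pressure altitude = 1340 + (1013 − 1041) × 30 = 1340 + (-840) = 500 ft.
ISA temperature at 500 ft = 15 − 2 × (500/1000) = 14°C.
ISA deviation = 2 − 14 = -12°C.
Density altitude = 500 + 120 × (-12) = -940 ft.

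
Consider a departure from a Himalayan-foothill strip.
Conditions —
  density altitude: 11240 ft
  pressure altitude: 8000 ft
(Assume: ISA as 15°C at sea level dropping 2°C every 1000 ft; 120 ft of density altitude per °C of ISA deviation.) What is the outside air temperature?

Density altitude − pressure altitude = 11240 − 8000 = +3240 ft.
At 120 ft/°C that is an ISA deviation of 3240/120 = +27°C.
ISA temperature at 8000 ft = 15 − 2 × (8000/1000) = -1°C.
OAT = ISA + deviation = -1 + (+27) = 26°C.

26°C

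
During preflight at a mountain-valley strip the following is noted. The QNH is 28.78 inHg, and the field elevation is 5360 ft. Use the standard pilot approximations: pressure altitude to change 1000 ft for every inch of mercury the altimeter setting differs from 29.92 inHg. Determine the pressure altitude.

6500 ft

Pressure correction = (29.92 − 28.78) × 1000 = +1140 ft.
Pressure altitude = 5360 + (+1140) = 6500 ft.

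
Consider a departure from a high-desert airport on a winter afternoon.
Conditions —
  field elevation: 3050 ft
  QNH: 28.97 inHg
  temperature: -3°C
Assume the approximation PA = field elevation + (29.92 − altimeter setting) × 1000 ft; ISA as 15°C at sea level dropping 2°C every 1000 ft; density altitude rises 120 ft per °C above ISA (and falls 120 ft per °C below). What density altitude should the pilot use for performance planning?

Pressure altitude = 3050 + (29.92 − 28.97) × 1000 = 3050 + (+950) = 4000 ft.
ISA temperature at 4000 ft = 15 − 2 × (4000/1000) = 7°C.
ISA deviation = -3 − 7 = -10°C.
Density altitude = 4000 + 120 × (-10) = 2800 ft.

2800 ft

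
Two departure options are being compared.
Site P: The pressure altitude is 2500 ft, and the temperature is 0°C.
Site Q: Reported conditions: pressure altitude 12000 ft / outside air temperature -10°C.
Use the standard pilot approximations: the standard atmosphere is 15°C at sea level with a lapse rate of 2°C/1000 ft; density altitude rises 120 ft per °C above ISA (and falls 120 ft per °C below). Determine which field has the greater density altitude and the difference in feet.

Site P: ISA temp = 10°C, deviation -10°C, DA = 2500 + 120 × (-10) = 1300 ft.
Site Q: ISA temp = -9°C, deviation -1°C, DA = 12000 + 120 × (-1) = 11880 ft.
Site Q is higher by 11880 − 1300 = 10580 ft.

Site Q by 10580 ft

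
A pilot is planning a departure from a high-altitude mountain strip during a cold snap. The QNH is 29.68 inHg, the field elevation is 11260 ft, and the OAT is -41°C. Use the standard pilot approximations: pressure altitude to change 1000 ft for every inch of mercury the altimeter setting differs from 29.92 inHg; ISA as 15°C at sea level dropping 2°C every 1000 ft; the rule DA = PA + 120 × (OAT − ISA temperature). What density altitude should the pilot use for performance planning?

Pressure altitude = 11260 + (29.92 − 29.68) × 1000 = 11260 + (+240) = 11500 ft.
ISA temperature at 11500 ft = 15 − 2 × (11500/1000) = -8°C.
ISA deviation = -41 − (-8) = -33°C.
Density altitude = 11500 + 120 × (-33) = 7540 ft.

7540 ft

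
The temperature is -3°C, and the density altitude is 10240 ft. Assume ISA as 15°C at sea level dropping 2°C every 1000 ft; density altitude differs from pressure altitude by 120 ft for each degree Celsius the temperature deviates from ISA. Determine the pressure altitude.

DA = PA + 120 × (OAT − (15 − 2·PA/1000)) = PA + 120·OAT − 1800 + 0.24·PA = 1.24·PA + 120·OAT − 1800.
So 1.24·PA = 10240 − 120 × (-3) + 1800 = 12400.
PA = 12400 / 1.24 = 10000 ft.

10000 ft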